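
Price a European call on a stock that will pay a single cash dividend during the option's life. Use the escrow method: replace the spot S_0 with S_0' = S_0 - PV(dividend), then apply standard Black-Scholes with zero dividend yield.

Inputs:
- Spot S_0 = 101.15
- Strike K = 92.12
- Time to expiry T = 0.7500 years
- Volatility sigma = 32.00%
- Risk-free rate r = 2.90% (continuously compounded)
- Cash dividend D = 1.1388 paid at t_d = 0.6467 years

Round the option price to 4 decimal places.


PV(D) = D * exp(-r * t_d) = 1.1388 * 0.98142047 = 1.11764163
S_0' = S_0 - PV(D) = 101.1500 - 1.11764163 = 100.03235837
d1 = (ln(S_0'/K) + (r + sigma^2/2)*T) / (sigma*sqrt(T)) = 0.51438893
d2 = d1 - sigma*sqrt(T) = 0.23726080
exp(-rT) = 0.97848483
N(d1) = 0.69650995; N(d2) = 0.59377277
C = S_0' * N(d1) - K * exp(-rT) * N(d2) = 100.03235837 * 0.69650995 - 92.1200 * 0.97848483 * 0.59377277 = 16.1520

Answer: Price = 16.1520


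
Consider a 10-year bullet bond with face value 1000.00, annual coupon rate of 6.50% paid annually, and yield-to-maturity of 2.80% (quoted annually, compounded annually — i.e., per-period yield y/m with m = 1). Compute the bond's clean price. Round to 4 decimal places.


Coupon per period c = face * coupon_rate / m = 65.000000
Periods per year m = 1; per-period yield y/m = 0.028000
Number of cashflows N = 10
Cashflows (t years, CF_t, discount factor 1/(1+y/m)^(m*t), PV):
  t = 1.0000: CF_t = 65.000000, DF = 0.972763, PV = 63.229572
  t = 2.0000: CF_t = 65.000000, DF = 0.946267, PV = 61.507366
  t = 3.0000: CF_t = 65.000000, DF = 0.920493, PV = 59.832068
  t = 4.0000: CF_t = 65.000000, DF = 0.895422, PV = 58.202401
  t = 5.0000: CF_t = 65.000000, DF = 0.871033, PV = 56.617121
  t = 6.0000: CF_t = 65.000000, DF = 0.847308, PV = 55.075021
  t = 7.0000: CF_t = 65.000000, DF = 0.824230, PV = 53.574923
  t = 8.0000: CF_t = 65.000000, DF = 0.801780, PV = 52.115684
  t = 9.0000: CF_t = 65.000000, DF = 0.779941, PV = 50.696190
  t = 10.0000: CF_t = 1065.000000, DF = 0.758698, PV = 808.013210
Price P = sum_t PV_t = 1318.863555

Answer: Price = 1318.8636


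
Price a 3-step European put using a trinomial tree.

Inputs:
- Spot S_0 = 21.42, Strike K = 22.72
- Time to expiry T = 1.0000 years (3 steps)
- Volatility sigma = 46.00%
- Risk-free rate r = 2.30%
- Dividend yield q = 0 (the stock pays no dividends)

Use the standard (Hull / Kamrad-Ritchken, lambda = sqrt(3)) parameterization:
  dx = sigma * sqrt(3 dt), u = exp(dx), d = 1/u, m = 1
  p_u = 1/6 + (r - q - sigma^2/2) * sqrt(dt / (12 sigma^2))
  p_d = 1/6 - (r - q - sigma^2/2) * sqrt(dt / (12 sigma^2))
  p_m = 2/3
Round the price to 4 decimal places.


dt = T/N = 0.333333; dx = sigma*sqrt(3*dt) = 0.460000
u = exp(dx) = 1.584074; d = 1/u = 0.631284
p_u = 0.136667, p_m = 0.666667, p_d = 0.196667
Discount per step: exp(-r*dt) = 0.992363
Stock lattice S(k, j) with j the centered position index:
  k=0: S(0,+0) = 21.4200
  k=1: S(1,-1) = 13.5221; S(1,+0) = 21.4200; S(1,+1) = 33.9309
  k=2: S(2,-2) = 8.5363; S(2,-1) = 13.5221; S(2,+0) = 21.4200; S(2,+1) = 33.9309; S(2,+2) = 53.7490
  k=3: S(3,-3) = 5.3888; S(3,-2) = 8.5363; S(3,-1) = 13.5221; S(3,+0) = 21.4200; S(3,+1) = 33.9309; S(3,+2) = 53.7490; S(3,+3) = 85.1424
Terminal payoffs V(N, j) = max(K - S_T, 0):
  V(3,-3) = 17.331187; V(3,-2) = 14.183722; V(3,-1) = 9.197904; V(3,+0) = 1.300000; V(3,+1) = 0.000000; V(3,+2) = 0.000000; V(3,+3) = 0.000000
Backward induction: V(k, j) = exp(-r*dt) * [p_u * V(k+1, j+1) + p_m * V(k+1, j) + p_d * V(k+1, j-1)]
  V(2,-2) = exp(-r*dt) * [p_u*9.197904 + p_m*14.183722 + p_d*17.331187] = 14.013479
  V(2,-1) = exp(-r*dt) * [p_u*1.300000 + p_m*9.197904 + p_d*14.183722] = 9.029575
  V(2,+0) = exp(-r*dt) * [p_u*0.000000 + p_m*1.300000 + p_d*9.197904] = 2.655153
  V(2,+1) = exp(-r*dt) * [p_u*0.000000 + p_m*0.000000 + p_d*1.300000] = 0.253714
  V(2,+2) = exp(-r*dt) * [p_u*0.000000 + p_m*0.000000 + p_d*0.000000] = 0.000000
  V(1,-1) = exp(-r*dt) * [p_u*2.655153 + p_m*9.029575 + p_d*14.013479] = 9.068778
  V(1,+0) = exp(-r*dt) * [p_u*0.253714 + p_m*2.655153 + p_d*9.029575] = 3.553247
  V(1,+1) = exp(-r*dt) * [p_u*0.000000 + p_m*0.253714 + p_d*2.655153] = 0.686043
  V(0,+0) = exp(-r*dt) * [p_u*0.686043 + p_m*3.553247 + p_d*9.068778] = 4.213688

Answer: Price = V(0,0) = 4.2137


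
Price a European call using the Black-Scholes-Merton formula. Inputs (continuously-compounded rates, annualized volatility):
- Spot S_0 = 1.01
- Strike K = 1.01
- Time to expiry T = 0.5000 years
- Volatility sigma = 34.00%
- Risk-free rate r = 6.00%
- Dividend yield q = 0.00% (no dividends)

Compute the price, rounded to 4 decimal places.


Answer: Price = 0.1109

Derivation:
d1 = (ln(S/K) + (r - q + 0.5*sigma^2) * T) / (sigma * sqrt(T)) = 0.24499170
d2 = d1 - sigma * sqrt(T) = 0.00457540
exp(-rT) = 0.97044553; exp(-qT) = 1.00000000
C = S_0 * exp(-qT) * N(d1) - K * exp(-rT) * N(d2)
N(d1) = 0.59676857; N(d2) = 0.50182531
C = 1.0100 * 1.00000000 * 0.59676857 - 1.0100 * 0.97044553 * 0.50182531 = 0.1109


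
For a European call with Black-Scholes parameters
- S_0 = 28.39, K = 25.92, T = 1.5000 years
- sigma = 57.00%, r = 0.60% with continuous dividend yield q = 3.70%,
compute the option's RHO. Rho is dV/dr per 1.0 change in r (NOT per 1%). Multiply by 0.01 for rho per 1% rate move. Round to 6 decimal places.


d1 = 0.4128279754; d2 = -0.2852766013
phi(d1) = 0.3663551716; exp(-qT) = 0.9460120237; exp(-rT) = 0.9910403788
N(d2) = 0.3877161189
Rho = K*T*exp(-rT)*N(d2) = 25.9200 * 1.5000 * 0.9910403788 * 0.3877161189 = 14.939342

Answer: Rho = 14.939342


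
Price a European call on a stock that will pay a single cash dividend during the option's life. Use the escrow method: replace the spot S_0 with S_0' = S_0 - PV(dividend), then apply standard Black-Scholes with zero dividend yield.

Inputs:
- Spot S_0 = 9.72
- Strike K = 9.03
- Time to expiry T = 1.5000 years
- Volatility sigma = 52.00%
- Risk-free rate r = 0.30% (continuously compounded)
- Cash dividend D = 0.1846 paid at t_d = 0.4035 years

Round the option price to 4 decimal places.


Answer: Price = 2.5969

Derivation:
PV(D) = D * exp(-r * t_d) = 0.1846 * 0.99879023 = 0.18437668
S_0' = S_0 - PV(D) = 9.7200 - 0.18437668 = 9.53562332
d1 = (ln(S_0'/K) + (r + sigma^2/2)*T) / (sigma*sqrt(T)) = 0.41104674
d2 = d1 - sigma*sqrt(T) = -0.22582059
exp(-rT) = 0.99551011
N(d1) = 0.65948087; N(d2) = 0.41067048
C = S_0' * N(d1) - K * exp(-rT) * N(d2) = 9.53562332 * 0.65948087 - 9.0300 * 0.99551011 * 0.41067048 = 2.5969


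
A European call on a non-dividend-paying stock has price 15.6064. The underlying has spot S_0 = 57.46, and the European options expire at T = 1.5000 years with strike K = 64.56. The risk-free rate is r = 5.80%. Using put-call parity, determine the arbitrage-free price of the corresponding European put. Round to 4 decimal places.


Put-call parity: C - P = S_0 * exp(-qT) - K * exp(-rT).
S_0 * exp(-qT) = 57.4600 * 1.00000000 = 57.46000000
K * exp(-rT) = 64.5600 * 0.91667710 = 59.18067329
P = C - S*exp(-qT) + K*exp(-rT)
P = 15.6064 - 57.46000000 + 59.18067329 = 17.3271

Answer: Put price = 17.3271


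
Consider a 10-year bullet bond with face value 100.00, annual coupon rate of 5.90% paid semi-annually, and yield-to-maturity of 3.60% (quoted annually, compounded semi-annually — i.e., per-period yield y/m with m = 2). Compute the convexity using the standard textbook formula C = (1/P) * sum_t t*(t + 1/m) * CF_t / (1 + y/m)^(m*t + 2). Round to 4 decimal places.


Coupon per period c = face * coupon_rate / m = 2.950000
Periods per year m = 2; per-period yield y/m = 0.018000
Number of cashflows N = 20
Cashflows (t years, CF_t, discount factor 1/(1+y/m)^(m*t), PV):
  t = 0.5000: CF_t = 2.950000, DF = 0.982318, PV = 2.897839
  t = 1.0000: CF_t = 2.950000, DF = 0.964949, PV = 2.846600
  t = 1.5000: CF_t = 2.950000, DF = 0.947887, PV = 2.796267
  t = 2.0000: CF_t = 2.950000, DF = 0.931127, PV = 2.746824
  t = 2.5000: CF_t = 2.950000, DF = 0.914663, PV = 2.698256
  t = 3.0000: CF_t = 2.950000, DF = 0.898490, PV = 2.650546
  t = 3.5000: CF_t = 2.950000, DF = 0.882603, PV = 2.603680
  t = 4.0000: CF_t = 2.950000, DF = 0.866997, PV = 2.557642
  t = 4.5000: CF_t = 2.950000, DF = 0.851667, PV = 2.512419
  t = 5.0000: CF_t = 2.950000, DF = 0.836608, PV = 2.467995
  t = 5.5000: CF_t = 2.950000, DF = 0.821816, PV = 2.424356
  t = 6.0000: CF_t = 2.950000, DF = 0.807285, PV = 2.381490
  t = 6.5000: CF_t = 2.950000, DF = 0.793010, PV = 2.339381
  t = 7.0000: CF_t = 2.950000, DF = 0.778989, PV = 2.298016
  t = 7.5000: CF_t = 2.950000, DF = 0.765215, PV = 2.257383
  t = 8.0000: CF_t = 2.950000, DF = 0.751684, PV = 2.217469
  t = 8.5000: CF_t = 2.950000, DF = 0.738393, PV = 2.178260
  t = 9.0000: CF_t = 2.950000, DF = 0.725337, PV = 2.139745
  t = 9.5000: CF_t = 2.950000, DF = 0.712512, PV = 2.101911
  t = 10.0000: CF_t = 102.950000, DF = 0.699914, PV = 72.056106
Price P = sum_t PV_t = 119.172186
Convexity numerator sum_t t*(t + 1/m) * CF_t / (1+y/m)^(m*t + 2):
  t = 0.5000: term = 1.398134
  t = 1.0000: term = 4.120237
  t = 1.5000: term = 8.094768
  t = 2.0000: term = 13.252730
  t = 2.5000: term = 19.527598
  t = 3.0000: term = 26.855243
  t = 3.5000: term = 35.173862
  t = 4.0000: term = 44.423906
  t = 4.5000: term = 54.548018
  t = 5.0000: term = 65.490963
  t = 5.5000: term = 77.199563
  t = 6.0000: term = 89.622640
  t = 6.5000: term = 102.710949
  t = 7.0000: term = 116.417125
  t = 7.5000: term = 130.695622
  t = 8.0000: term = 145.502657
  t = 8.5000: term = 160.796159
  t = 9.0000: term = 176.535711
  t = 9.5000: term = 192.682505
  t = 10.0000: term = 7300.700525
Convexity = (1/P) * sum = 8765.748913 / 119.172186 = 73.555325

Answer: Convexity = 73.5553


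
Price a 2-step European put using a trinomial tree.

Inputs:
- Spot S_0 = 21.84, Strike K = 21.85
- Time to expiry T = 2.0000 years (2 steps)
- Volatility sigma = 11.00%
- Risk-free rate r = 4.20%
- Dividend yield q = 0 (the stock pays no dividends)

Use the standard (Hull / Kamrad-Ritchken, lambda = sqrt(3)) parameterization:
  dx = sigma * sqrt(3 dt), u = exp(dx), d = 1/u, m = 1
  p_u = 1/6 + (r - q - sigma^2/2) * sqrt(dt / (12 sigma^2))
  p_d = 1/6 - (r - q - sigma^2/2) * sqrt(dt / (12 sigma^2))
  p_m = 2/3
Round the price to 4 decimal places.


dt = T/N = 1.000000; dx = sigma*sqrt(3*dt) = 0.190526
u = exp(dx) = 1.209885; d = 1/u = 0.826525
p_u = 0.261011, p_m = 0.666667, p_d = 0.072322
Discount per step: exp(-r*dt) = 0.958870
Stock lattice S(k, j) with j the centered position index:
  k=0: S(0,+0) = 21.8400
  k=1: S(1,-1) = 18.0513; S(1,+0) = 21.8400; S(1,+1) = 26.4239
  k=2: S(2,-2) = 14.9198; S(2,-1) = 18.0513; S(2,+0) = 21.8400; S(2,+1) = 26.4239; S(2,+2) = 31.9699
Terminal payoffs V(N, j) = max(K - S_T, 0):
  V(2,-2) = 6.930158; V(2,-1) = 3.798703; V(2,+0) = 0.010000; V(2,+1) = 0.000000; V(2,+2) = 0.000000
Backward induction: V(k, j) = exp(-r*dt) * [p_u * V(k+1, j+1) + p_m * V(k+1, j) + p_d * V(k+1, j-1)]
  V(1,-1) = exp(-r*dt) * [p_u*0.010000 + p_m*3.798703 + p_d*6.930158] = 2.911401
  V(1,+0) = exp(-r*dt) * [p_u*0.000000 + p_m*0.010000 + p_d*3.798703] = 0.269824
  V(1,+1) = exp(-r*dt) * [p_u*0.000000 + p_m*0.000000 + p_d*0.010000] = 0.000693
  V(0,+0) = exp(-r*dt) * [p_u*0.000693 + p_m*0.269824 + p_d*2.911401] = 0.374557

Answer: Price = V(0,0) = 0.3746


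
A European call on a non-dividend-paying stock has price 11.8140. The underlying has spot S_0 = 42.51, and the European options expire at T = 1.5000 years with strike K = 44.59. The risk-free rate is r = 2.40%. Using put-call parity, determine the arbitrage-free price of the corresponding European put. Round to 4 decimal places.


Put-call parity: C - P = S_0 * exp(-qT) - K * exp(-rT).
S_0 * exp(-qT) = 42.5100 * 1.00000000 = 42.51000000
K * exp(-rT) = 44.5900 * 0.96464029 = 43.01331069
P = C - S*exp(-qT) + K*exp(-rT)
P = 11.8140 - 42.51000000 + 43.01331069 = 12.3173

Answer: Put price = 12.3173


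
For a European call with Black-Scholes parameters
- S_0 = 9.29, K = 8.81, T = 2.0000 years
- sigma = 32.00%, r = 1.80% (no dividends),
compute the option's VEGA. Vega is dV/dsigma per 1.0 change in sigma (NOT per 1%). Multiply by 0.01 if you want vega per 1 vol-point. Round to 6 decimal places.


Answer: Vega = 4.792669

Derivation:
d1 = 0.4230511881; d2 = -0.0294971519
phi(d1) = 0.3647931906; exp(-qT) = 1.0000000000; exp(-rT) = 0.9646402935
Vega = S * exp(-qT) * phi(d1) * sqrt(T) = 9.2900 * 1.0000000000 * 0.3647931906 * 1.4142135624 = 4.792669


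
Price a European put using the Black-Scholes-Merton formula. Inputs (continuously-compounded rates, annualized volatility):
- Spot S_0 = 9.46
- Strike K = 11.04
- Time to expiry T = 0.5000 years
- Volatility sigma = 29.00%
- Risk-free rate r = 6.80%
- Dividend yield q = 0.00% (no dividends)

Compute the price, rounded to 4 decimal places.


d1 = (ln(S/K) + (r - q + 0.5*sigma^2) * T) / (sigma * sqrt(T)) = -0.48486877
d2 = d1 - sigma * sqrt(T) = -0.68992973
exp(-rT) = 0.96657150; exp(-qT) = 1.00000000
P = K * exp(-rT) * N(-d2) - S_0 * exp(-qT) * N(-d1)
N(-d1) = 0.68611528; N(-d2) = 0.75488081
P = 11.0400 * 0.96657150 * 0.75488081 - 9.4600 * 1.00000000 * 0.68611528 = 1.5646

Answer: Price = 1.5646


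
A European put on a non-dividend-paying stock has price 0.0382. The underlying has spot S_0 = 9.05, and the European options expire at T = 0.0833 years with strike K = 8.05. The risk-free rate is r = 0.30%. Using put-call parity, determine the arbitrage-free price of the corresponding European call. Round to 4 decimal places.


Answer: Call price = 1.0402

Derivation:
Put-call parity: C - P = S_0 * exp(-qT) - K * exp(-rT).
S_0 * exp(-qT) = 9.0500 * 1.00000000 = 9.05000000
K * exp(-rT) = 8.0500 * 0.99975013 = 8.04798856
C = P + S*exp(-qT) - K*exp(-rT)
C = 0.0382 + 9.05000000 - 8.04798856 = 1.0402


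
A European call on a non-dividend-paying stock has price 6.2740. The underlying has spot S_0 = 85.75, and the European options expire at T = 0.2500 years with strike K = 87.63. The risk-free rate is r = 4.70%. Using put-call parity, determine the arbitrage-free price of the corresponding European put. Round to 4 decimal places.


Answer: Put price = 7.1304

Derivation:
Put-call parity: C - P = S_0 * exp(-qT) - K * exp(-rT).
S_0 * exp(-qT) = 85.7500 * 1.00000000 = 85.75000000
K * exp(-rT) = 87.6300 * 0.98831876 = 86.60637309
P = C - S*exp(-qT) + K*exp(-rT)
P = 6.2740 - 85.75000000 + 86.60637309 = 7.1304


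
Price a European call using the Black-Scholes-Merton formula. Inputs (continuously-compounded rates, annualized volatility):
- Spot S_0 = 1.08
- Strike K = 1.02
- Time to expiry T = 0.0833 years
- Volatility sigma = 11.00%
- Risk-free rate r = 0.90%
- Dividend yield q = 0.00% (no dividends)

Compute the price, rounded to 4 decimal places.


d1 = (ln(S/K) + (r - q + 0.5*sigma^2) * T) / (sigma * sqrt(T)) = 1.83987144
d2 = d1 - sigma * sqrt(T) = 1.80812352
exp(-rT) = 0.99925058; exp(-qT) = 1.00000000
C = S_0 * exp(-qT) * N(d1) - K * exp(-rT) * N(d2)
N(d1) = 0.96710644; N(d2) = 0.96470636
C = 1.0800 * 1.00000000 * 0.96710644 - 1.0200 * 0.99925058 * 0.96470636 = 0.0612

Answer: Price = 0.0612


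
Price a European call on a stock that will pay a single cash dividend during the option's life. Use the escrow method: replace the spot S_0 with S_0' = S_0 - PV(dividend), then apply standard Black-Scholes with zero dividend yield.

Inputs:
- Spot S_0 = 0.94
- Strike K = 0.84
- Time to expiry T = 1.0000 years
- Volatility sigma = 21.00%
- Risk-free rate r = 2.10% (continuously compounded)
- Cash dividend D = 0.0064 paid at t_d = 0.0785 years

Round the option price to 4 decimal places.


PV(D) = D * exp(-r * t_d) = 0.0064 * 0.99835286 = 0.00638946
S_0' = S_0 - PV(D) = 0.9400 - 0.00638946 = 0.93361054
d1 = (ln(S_0'/K) + (r + sigma^2/2)*T) / (sigma*sqrt(T)) = 0.70813086
d2 = d1 - sigma*sqrt(T) = 0.49813086
exp(-rT) = 0.97921896
N(d1) = 0.76056800; N(d2) = 0.69080409
C = S_0' * N(d1) - K * exp(-rT) * N(d2) = 0.93361054 * 0.76056800 - 0.8400 * 0.97921896 * 0.69080409 = 0.1419

Answer: Price = 0.1419


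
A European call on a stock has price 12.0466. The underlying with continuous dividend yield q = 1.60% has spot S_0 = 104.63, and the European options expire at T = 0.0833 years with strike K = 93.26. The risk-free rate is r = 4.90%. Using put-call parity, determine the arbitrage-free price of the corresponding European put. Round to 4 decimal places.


Put-call parity: C - P = S_0 * exp(-qT) - K * exp(-rT).
S_0 * exp(-qT) = 104.6300 * 0.99866809 = 104.49064202
K * exp(-rT) = 93.2600 * 0.99592662 = 92.88011647
P = C - S*exp(-qT) + K*exp(-rT)
P = 12.0466 - 104.49064202 + 92.88011647 = 0.4361

Answer: Put price = 0.4361


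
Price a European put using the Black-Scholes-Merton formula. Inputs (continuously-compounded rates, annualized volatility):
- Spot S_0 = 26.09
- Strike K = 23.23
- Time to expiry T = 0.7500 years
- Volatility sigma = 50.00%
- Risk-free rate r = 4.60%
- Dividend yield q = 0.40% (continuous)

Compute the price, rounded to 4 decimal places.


d1 = (ln(S/K) + (r - q + 0.5*sigma^2) * T) / (sigma * sqrt(T)) = 0.55739139
d2 = d1 - sigma * sqrt(T) = 0.12437869
exp(-rT) = 0.96608834; exp(-qT) = 0.99700450
P = K * exp(-rT) * N(-d2) - S_0 * exp(-qT) * N(-d1)
N(-d1) = 0.28863002; N(-d2) = 0.45050772
P = 23.2300 * 0.96608834 * 0.45050772 - 26.0900 * 0.99700450 * 0.28863002 = 2.6026

Answer: Price = 2.6026


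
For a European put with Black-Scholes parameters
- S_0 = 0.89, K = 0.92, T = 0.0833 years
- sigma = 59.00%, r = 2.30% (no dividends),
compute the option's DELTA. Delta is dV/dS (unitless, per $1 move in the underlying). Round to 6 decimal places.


d1 = -0.0982941235; d2 = -0.2685783859
phi(d1) = 0.3970196908; exp(-qT) = 1.0000000000; exp(-rT) = 0.9980859342
N(-d1) = 0.5391506278
Delta = -exp(-qT) * N(-d1) = -1.0000000000 * 0.5391506278 = -0.539151

Answer: Delta = -0.539151


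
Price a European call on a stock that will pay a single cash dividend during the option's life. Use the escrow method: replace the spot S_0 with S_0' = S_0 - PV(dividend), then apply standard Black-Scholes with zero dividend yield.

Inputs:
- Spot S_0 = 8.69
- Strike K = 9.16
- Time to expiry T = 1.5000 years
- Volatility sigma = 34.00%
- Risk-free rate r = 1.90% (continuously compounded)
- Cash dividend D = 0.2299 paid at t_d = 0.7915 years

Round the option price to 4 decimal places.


PV(D) = D * exp(-r * t_d) = 0.2299 * 0.98507401 = 0.22646852
S_0' = S_0 - PV(D) = 8.6900 - 0.22646852 = 8.46353148
d1 = (ln(S_0'/K) + (r + sigma^2/2)*T) / (sigma*sqrt(T)) = 0.08674157
d2 = d1 - sigma*sqrt(T) = -0.32967168
exp(-rT) = 0.97190229
N(d1) = 0.53456153; N(d2) = 0.37082403
C = S_0' * N(d1) - K * exp(-rT) * N(d2) = 8.46353148 * 0.53456153 - 9.1600 * 0.97190229 * 0.37082403 = 1.2230

Answer: Price = 1.2230


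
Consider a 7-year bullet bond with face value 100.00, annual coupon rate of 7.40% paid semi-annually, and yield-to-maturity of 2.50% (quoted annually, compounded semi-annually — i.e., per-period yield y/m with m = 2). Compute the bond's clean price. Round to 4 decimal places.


Answer: Price = 131.2879

Derivation:
Coupon per period c = face * coupon_rate / m = 3.700000
Periods per year m = 2; per-period yield y/m = 0.012500
Number of cashflows N = 14
Cashflows (t years, CF_t, discount factor 1/(1+y/m)^(m*t), PV):
  t = 0.5000: CF_t = 3.700000, DF = 0.987654, PV = 3.654321
  t = 1.0000: CF_t = 3.700000, DF = 0.975461, PV = 3.609206
  t = 1.5000: CF_t = 3.700000, DF = 0.963418, PV = 3.564648
  t = 2.0000: CF_t = 3.700000, DF = 0.951524, PV = 3.520640
  t = 2.5000: CF_t = 3.700000, DF = 0.939777, PV = 3.477175
  t = 3.0000: CF_t = 3.700000, DF = 0.928175, PV = 3.434247
  t = 3.5000: CF_t = 3.700000, DF = 0.916716, PV = 3.391849
  t = 4.0000: CF_t = 3.700000, DF = 0.905398, PV = 3.349974
  t = 4.5000: CF_t = 3.700000, DF = 0.894221, PV = 3.308617
  t = 5.0000: CF_t = 3.700000, DF = 0.883181, PV = 3.267769
  t = 5.5000: CF_t = 3.700000, DF = 0.872277, PV = 3.227427
  t = 6.0000: CF_t = 3.700000, DF = 0.861509, PV = 3.187582
  t = 6.5000: CF_t = 3.700000, DF = 0.850873, PV = 3.148229
  t = 7.0000: CF_t = 103.700000, DF = 0.840368, PV = 87.146171
Price P = sum_t PV_t = 131.287854


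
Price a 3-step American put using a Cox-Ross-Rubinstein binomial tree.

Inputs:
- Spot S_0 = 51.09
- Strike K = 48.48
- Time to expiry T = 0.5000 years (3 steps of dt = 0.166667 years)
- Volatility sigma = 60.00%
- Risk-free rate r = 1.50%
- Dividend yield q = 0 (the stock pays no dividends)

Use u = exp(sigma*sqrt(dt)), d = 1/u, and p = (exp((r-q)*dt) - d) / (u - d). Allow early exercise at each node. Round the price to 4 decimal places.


dt = T/N = 0.166667
u = exp(sigma*sqrt(dt)) = 1.277556; d = 1/u = 0.782744
p = (exp((r-q)*dt) - d) / (u - d) = 0.444126
Discount per step: exp(-r*dt) = 0.997503
Stock lattice S(k, i) with i counting down-moves:
  k=0: S(0,0) = 51.0900
  k=1: S(1,0) = 65.2703; S(1,1) = 39.9904
  k=2: S(2,0) = 83.3865; S(2,1) = 51.0900; S(2,2) = 31.3023
  k=3: S(3,0) = 106.5310; S(3,1) = 65.2703; S(3,2) = 39.9904; S(3,3) = 24.5017
Terminal payoffs V(N, i) = max(K - S_T, 0):
  V(3,0) = 0.000000; V(3,1) = 0.000000; V(3,2) = 8.489585; V(3,3) = 23.978316
Backward induction: V(k, i) = exp(-r*dt) * [p * V(k+1, i) + (1-p) * V(k+1, i+1)]; then take max(V_cont, immediate exercise) for American.
  V(2,0) = exp(-r*dt) * [p*0.000000 + (1-p)*0.000000] = 0.000000; exercise = 0.000000; V(2,0) = max -> 0.000000
  V(2,1) = exp(-r*dt) * [p*0.000000 + (1-p)*8.489585] = 4.707357; exercise = 0.000000; V(2,1) = max -> 4.707357
  V(2,2) = exp(-r*dt) * [p*8.489585 + (1-p)*23.978316] = 17.056675; exercise = 17.177723; V(2,2) = max -> 17.177723
  V(1,0) = exp(-r*dt) * [p*0.000000 + (1-p)*4.707357] = 2.610165; exercise = 0.000000; V(1,0) = max -> 2.610165
  V(1,1) = exp(-r*dt) * [p*4.707357 + (1-p)*17.177723] = 11.610249; exercise = 8.489585; V(1,1) = max -> 11.610249
  V(0,0) = exp(-r*dt) * [p*2.610165 + (1-p)*11.610249] = 7.594070; exercise = 0.000000; V(0,0) = max -> 7.594070

Answer: Price = V(0,0) = 7.5941


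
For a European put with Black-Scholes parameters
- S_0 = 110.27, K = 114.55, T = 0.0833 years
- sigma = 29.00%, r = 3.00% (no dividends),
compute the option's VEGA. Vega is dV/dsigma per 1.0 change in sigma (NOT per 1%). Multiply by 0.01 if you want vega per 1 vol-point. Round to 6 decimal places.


Answer: Vega = 11.797638

Derivation:
d1 = -0.3832509730; d2 = -0.4669500172
phi(d1) = 0.3706936913; exp(-qT) = 1.0000000000; exp(-rT) = 0.9975041199
Vega = S * exp(-qT) * phi(d1) * sqrt(T) = 110.2700 * 1.0000000000 * 0.3706936913 * 0.2886173938 = 11.797638


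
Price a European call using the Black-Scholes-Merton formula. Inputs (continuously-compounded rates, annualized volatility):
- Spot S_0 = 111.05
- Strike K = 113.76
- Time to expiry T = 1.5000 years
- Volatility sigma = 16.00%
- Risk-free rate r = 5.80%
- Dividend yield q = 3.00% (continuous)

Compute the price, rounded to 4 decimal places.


d1 = (ln(S/K) + (r - q + 0.5*sigma^2) * T) / (sigma * sqrt(T)) = 0.18927199
d2 = d1 - sigma * sqrt(T) = -0.00668719
exp(-rT) = 0.91667710; exp(-qT) = 0.95599748
C = S_0 * exp(-qT) * N(d1) - K * exp(-rT) * N(d2)
N(d1) = 0.57506018; N(d2) = 0.49733222
C = 111.0500 * 0.95599748 * 0.57506018 - 113.7600 * 0.91667710 * 0.49733222 = 9.1880

Answer: Price = 9.1880


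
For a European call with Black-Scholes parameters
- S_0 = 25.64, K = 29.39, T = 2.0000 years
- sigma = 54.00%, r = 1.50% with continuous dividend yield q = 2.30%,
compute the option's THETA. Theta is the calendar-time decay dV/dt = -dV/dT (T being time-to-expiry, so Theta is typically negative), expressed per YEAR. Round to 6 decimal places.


d1 = 0.1821443581; d2 = -0.5815309656
phi(d1) = 0.3923790992; exp(-qT) = 0.9550419622; exp(-rT) = 0.9704455335
Theta = -S*exp(-qT)*phi(d1)*sigma/(2*sqrt(T)) - r*K*exp(-rT)*N(d2) + q*S*exp(-qT)*N(d1)
N(d1) = 0.5722652809; N(d2) = 0.2804413273; sqrt(T) = 1.4142135624
Term 1 = -25.6400 * 0.9550419622 * 0.3923790992 * 0.5400 / (2 * 1.4142135624) = -1.8344044989
Term 2 = -0.0150 * 29.3900 * 0.9704455335 * 0.2804413273 = -0.1199786648
Term 3 = 0.0230 * 25.6400 * 0.9550419622 * 0.5722652809 = 0.3223040100
Theta = -1.8344044989 + (-0.1199786648) + (0.3223040100) = -1.632079

Answer: Theta = -1.632079


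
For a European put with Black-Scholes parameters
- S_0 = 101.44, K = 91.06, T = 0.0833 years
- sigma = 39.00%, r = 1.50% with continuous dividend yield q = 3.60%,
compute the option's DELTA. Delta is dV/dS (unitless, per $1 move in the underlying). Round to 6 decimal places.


Answer: Delta = -0.158236

Derivation:
d1 = 0.9997667234; d2 = 0.8872059398
phi(d1) = 0.2420271706; exp(-qT) = 0.9970056919; exp(-rT) = 0.9987512803
N(-d1) = 0.1587117066
Delta = -exp(-qT) * N(-d1) = -0.9970056919 * 0.1587117066 = -0.158236


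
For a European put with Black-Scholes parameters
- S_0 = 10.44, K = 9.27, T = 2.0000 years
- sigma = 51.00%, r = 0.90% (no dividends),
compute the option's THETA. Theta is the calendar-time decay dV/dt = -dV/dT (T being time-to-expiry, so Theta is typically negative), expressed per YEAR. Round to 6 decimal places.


d1 = 0.5503803106; d2 = -0.1708686062
phi(d1) = 0.3428721039; exp(-qT) = 1.0000000000; exp(-rT) = 0.9821610324
Theta = -S*exp(-qT)*phi(d1)*sigma/(2*sqrt(T)) + r*K*exp(-rT)*N(-d2) - q*S*exp(-qT)*N(-d1)
N(-d1) = 0.2910292752; N(-d2) = 0.5678364589; sqrt(T) = 1.4142135624
Term 1 = -10.4400 * 1.0000000000 * 0.3428721039 * 0.5100 / (2 * 1.4142135624) = -0.6454429085
Term 2 = 0.0090 * 9.2700 * 0.9821610324 * 0.5678364589 = 0.0465294819
Term 3 = 0 (no dividend yield, q = 0)
Theta = -0.6454429085 + (0.0465294819) + (0.0000000000) = -0.598913

Answer: Theta = -0.598913


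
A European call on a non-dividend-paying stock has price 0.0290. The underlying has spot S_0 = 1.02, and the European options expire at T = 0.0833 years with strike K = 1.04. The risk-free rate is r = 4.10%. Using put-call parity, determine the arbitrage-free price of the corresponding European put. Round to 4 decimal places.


Answer: Put price = 0.0455

Derivation:
Put-call parity: C - P = S_0 * exp(-qT) - K * exp(-rT).
S_0 * exp(-qT) = 1.0200 * 1.00000000 = 1.02000000
K * exp(-rT) = 1.0400 * 0.99659053 = 1.03645415
P = C - S*exp(-qT) + K*exp(-rT)
P = 0.0290 - 1.02000000 + 1.03645415 = 0.0455


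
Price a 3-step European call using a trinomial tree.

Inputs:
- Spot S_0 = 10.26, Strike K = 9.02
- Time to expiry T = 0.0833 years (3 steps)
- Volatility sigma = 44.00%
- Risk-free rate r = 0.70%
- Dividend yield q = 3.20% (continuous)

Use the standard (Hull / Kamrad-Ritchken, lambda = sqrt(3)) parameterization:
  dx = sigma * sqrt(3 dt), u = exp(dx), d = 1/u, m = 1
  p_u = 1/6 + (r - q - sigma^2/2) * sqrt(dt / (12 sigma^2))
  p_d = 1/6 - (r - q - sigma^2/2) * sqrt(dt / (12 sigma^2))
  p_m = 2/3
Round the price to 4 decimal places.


Answer: Price = V(0,0) = 1.2982

Derivation:
dt = T/N = 0.027767; dx = sigma*sqrt(3*dt) = 0.126992
u = exp(dx) = 1.135408; d = 1/u = 0.880741
p_u = 0.153351, p_m = 0.666667, p_d = 0.179982
Discount per step: exp(-r*dt) = 0.999806
Stock lattice S(k, j) with j the centered position index:
  k=0: S(0,+0) = 10.2600
  k=1: S(1,-1) = 9.0364; S(1,+0) = 10.2600; S(1,+1) = 11.6493
  k=2: S(2,-2) = 7.9587; S(2,-1) = 9.0364; S(2,+0) = 10.2600; S(2,+1) = 11.6493; S(2,+2) = 13.2267
  k=3: S(3,-3) = 7.0096; S(3,-2) = 7.9587; S(3,-1) = 9.0364; S(3,+0) = 10.2600; S(3,+1) = 11.6493; S(3,+2) = 13.2267; S(3,+3) = 15.0177
Terminal payoffs V(N, j) = max(S_T - K, 0):
  V(3,-3) = 0.000000; V(3,-2) = 0.000000; V(3,-1) = 0.016403; V(3,+0) = 1.240000; V(3,+1) = 2.629281; V(3,+2) = 4.206682; V(3,+3) = 5.997674
Backward induction: V(k, j) = exp(-r*dt) * [p_u * V(k+1, j+1) + p_m * V(k+1, j) + p_d * V(k+1, j-1)]
  V(2,-2) = exp(-r*dt) * [p_u*0.016403 + p_m*0.000000 + p_d*0.000000] = 0.002515
  V(2,-1) = exp(-r*dt) * [p_u*1.240000 + p_m*0.016403 + p_d*0.000000] = 0.201051
  V(2,+0) = exp(-r*dt) * [p_u*2.629281 + p_m*1.240000 + p_d*0.016403] = 1.232582
  V(2,+1) = exp(-r*dt) * [p_u*4.206682 + p_m*2.629281 + p_d*1.240000] = 2.620622
  V(2,+2) = exp(-r*dt) * [p_u*5.997674 + p_m*4.206682 + p_d*2.629281] = 4.196612
  V(1,-1) = exp(-r*dt) * [p_u*1.232582 + p_m*0.201051 + p_d*0.002515] = 0.323442
  V(1,+0) = exp(-r*dt) * [p_u*2.620622 + p_m*1.232582 + p_d*0.201051] = 1.259537
  V(1,+1) = exp(-r*dt) * [p_u*4.196612 + p_m*2.620622 + p_d*1.232582] = 2.611971
  V(0,+0) = exp(-r*dt) * [p_u*2.611971 + p_m*1.259537 + p_d*0.323442] = 1.298201


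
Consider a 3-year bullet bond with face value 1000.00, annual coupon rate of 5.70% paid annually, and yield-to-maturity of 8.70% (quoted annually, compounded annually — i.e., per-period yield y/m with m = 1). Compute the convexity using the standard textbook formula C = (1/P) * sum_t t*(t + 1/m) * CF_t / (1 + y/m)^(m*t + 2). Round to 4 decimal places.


Answer: Convexity = 9.4103

Derivation:
Coupon per period c = face * coupon_rate / m = 57.000000
Periods per year m = 1; per-period yield y/m = 0.087000
Number of cashflows N = 3
Cashflows (t years, CF_t, discount factor 1/(1+y/m)^(m*t), PV):
  t = 1.0000: CF_t = 57.000000, DF = 0.919963, PV = 52.437902
  t = 2.0000: CF_t = 57.000000, DF = 0.846332, PV = 48.240941
  t = 3.0000: CF_t = 1057.000000, DF = 0.778595, PV = 822.974455
Price P = sum_t PV_t = 923.653298
Convexity numerator sum_t t*(t + 1/m) * CF_t / (1+y/m)^(m*t + 2):
  t = 1.0000: term = 88.759780
  t = 2.0000: term = 244.967195
  t = 3.0000: term = 8358.118283
Convexity = (1/P) * sum = 8691.845258 / 923.653298 = 9.410290


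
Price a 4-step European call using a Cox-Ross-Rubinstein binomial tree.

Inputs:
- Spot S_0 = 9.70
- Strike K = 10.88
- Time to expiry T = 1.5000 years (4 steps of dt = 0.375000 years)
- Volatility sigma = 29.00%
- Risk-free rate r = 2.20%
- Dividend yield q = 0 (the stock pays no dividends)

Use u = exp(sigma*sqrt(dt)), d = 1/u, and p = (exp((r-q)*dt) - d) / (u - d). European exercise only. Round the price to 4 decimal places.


Answer: Price = V(0,0) = 1.1057

Derivation:
dt = T/N = 0.375000
u = exp(sigma*sqrt(dt)) = 1.194333; d = 1/u = 0.837287
p = (exp((r-q)*dt) - d) / (u - d) = 0.478921
Discount per step: exp(-r*dt) = 0.991784
Stock lattice S(k, i) with i counting down-moves:
  k=0: S(0,0) = 9.7000
  k=1: S(1,0) = 11.5850; S(1,1) = 8.1217
  k=2: S(2,0) = 13.8364; S(2,1) = 9.7000; S(2,2) = 6.8002
  k=3: S(3,0) = 16.5253; S(3,1) = 11.5850; S(3,2) = 8.1217; S(3,3) = 5.6937
  k=4: S(4,0) = 19.7367; S(4,1) = 13.8364; S(4,2) = 9.7000; S(4,3) = 6.8002; S(4,4) = 4.7673
Terminal payoffs V(N, i) = max(S_T - K, 0):
  V(4,0) = 8.856662; V(4,1) = 2.956388; V(4,2) = 0.000000; V(4,3) = 0.000000; V(4,4) = 0.000000
Backward induction: V(k, i) = exp(-r*dt) * [p * V(k+1, i) + (1-p) * V(k+1, i+1)].
  V(3,0) = exp(-r*dt) * [p*8.856662 + (1-p)*2.956388] = 5.734647
  V(3,1) = exp(-r*dt) * [p*2.956388 + (1-p)*0.000000] = 1.404244
  V(3,2) = exp(-r*dt) * [p*0.000000 + (1-p)*0.000000] = 0.000000
  V(3,3) = exp(-r*dt) * [p*0.000000 + (1-p)*0.000000] = 0.000000
  V(2,0) = exp(-r*dt) * [p*5.734647 + (1-p)*1.404244] = 3.449589
  V(2,1) = exp(-r*dt) * [p*1.404244 + (1-p)*0.000000] = 0.666997
  V(2,2) = exp(-r*dt) * [p*0.000000 + (1-p)*0.000000] = 0.000000
  V(1,0) = exp(-r*dt) * [p*3.449589 + (1-p)*0.666997] = 1.983210
  V(1,1) = exp(-r*dt) * [p*0.666997 + (1-p)*0.000000] = 0.316814
  V(0,0) = exp(-r*dt) * [p*1.983210 + (1-p)*0.316814] = 1.105726


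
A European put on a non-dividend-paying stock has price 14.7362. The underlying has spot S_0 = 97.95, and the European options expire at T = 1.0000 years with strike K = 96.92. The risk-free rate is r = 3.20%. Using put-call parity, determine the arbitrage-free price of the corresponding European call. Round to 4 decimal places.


Answer: Call price = 18.8185

Derivation:
Put-call parity: C - P = S_0 * exp(-qT) - K * exp(-rT).
S_0 * exp(-qT) = 97.9500 * 1.00000000 = 97.95000000
K * exp(-rT) = 96.9200 * 0.96850658 = 93.86765794
C = P + S*exp(-qT) - K*exp(-rT)
C = 14.7362 + 97.95000000 - 93.86765794 = 18.8185


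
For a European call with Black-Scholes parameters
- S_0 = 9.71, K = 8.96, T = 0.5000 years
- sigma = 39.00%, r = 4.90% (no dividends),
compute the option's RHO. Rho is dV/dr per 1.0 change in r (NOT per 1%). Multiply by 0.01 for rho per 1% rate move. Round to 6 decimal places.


d1 = 0.5182224427; d2 = 0.2424507980
phi(d1) = 0.3488142326; exp(-qT) = 1.0000000000; exp(-rT) = 0.9757976889
N(d2) = 0.5957845614
Rho = K*T*exp(-rT)*N(d2) = 8.9600 * 0.5000 * 0.9757976889 * 0.5957845614 = 2.604516

Answer: Rho = 2.604516


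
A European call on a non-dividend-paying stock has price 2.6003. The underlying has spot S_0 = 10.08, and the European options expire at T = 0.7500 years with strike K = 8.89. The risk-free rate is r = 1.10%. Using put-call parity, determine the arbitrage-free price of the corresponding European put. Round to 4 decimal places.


Answer: Put price = 1.3373

Derivation:
Put-call parity: C - P = S_0 * exp(-qT) - K * exp(-rT).
S_0 * exp(-qT) = 10.0800 * 1.00000000 = 10.08000000
K * exp(-rT) = 8.8900 * 0.99178394 = 8.81695921
P = C - S*exp(-qT) + K*exp(-rT)
P = 2.6003 - 10.08000000 + 8.81695921 = 1.3373


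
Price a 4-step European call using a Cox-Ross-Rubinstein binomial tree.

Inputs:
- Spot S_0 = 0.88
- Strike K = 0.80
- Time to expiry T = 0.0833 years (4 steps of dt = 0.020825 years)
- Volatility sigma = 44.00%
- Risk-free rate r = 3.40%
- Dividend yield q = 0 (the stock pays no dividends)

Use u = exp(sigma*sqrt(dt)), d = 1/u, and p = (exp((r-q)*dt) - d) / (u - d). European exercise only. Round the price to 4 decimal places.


Answer: Price = V(0,0) = 0.0967

Derivation:
dt = T/N = 0.020825
u = exp(sigma*sqrt(dt)) = 1.065555; d = 1/u = 0.938478
p = (exp((r-q)*dt) - d) / (u - d) = 0.489705
Discount per step: exp(-r*dt) = 0.999292
Stock lattice S(k, i) with i counting down-moves:
  k=0: S(0,0) = 0.8800
  k=1: S(1,0) = 0.9377; S(1,1) = 0.8259
  k=2: S(2,0) = 0.9992; S(2,1) = 0.8800; S(2,2) = 0.7751
  k=3: S(3,0) = 1.0647; S(3,1) = 0.9377; S(3,2) = 0.8259; S(3,3) = 0.7274
  k=4: S(4,0) = 1.1345; S(4,1) = 0.9992; S(4,2) = 0.8800; S(4,3) = 0.7751; S(4,4) = 0.6826
Terminal payoffs V(N, i) = max(S_T - K, 0):
  V(4,0) = 0.334452; V(4,1) = 0.199159; V(4,2) = 0.080000; V(4,3) = 0.000000; V(4,4) = 0.000000
Backward induction: V(k, i) = exp(-r*dt) * [p * V(k+1, i) + (1-p) * V(k+1, i+1)].
  V(3,0) = exp(-r*dt) * [p*0.334452 + (1-p)*0.199159] = 0.265225
  V(3,1) = exp(-r*dt) * [p*0.199159 + (1-p)*0.080000] = 0.138255
  V(3,2) = exp(-r*dt) * [p*0.080000 + (1-p)*0.000000] = 0.039149
  V(3,3) = exp(-r*dt) * [p*0.000000 + (1-p)*0.000000] = 0.000000
  V(2,0) = exp(-r*dt) * [p*0.265225 + (1-p)*0.138255] = 0.200291
  V(2,1) = exp(-r*dt) * [p*0.138255 + (1-p)*0.039149] = 0.087619
  V(2,2) = exp(-r*dt) * [p*0.039149 + (1-p)*0.000000] = 0.019158
  V(1,0) = exp(-r*dt) * [p*0.200291 + (1-p)*0.087619] = 0.142694
  V(1,1) = exp(-r*dt) * [p*0.087619 + (1-p)*0.019158] = 0.052646
  V(0,0) = exp(-r*dt) * [p*0.142694 + (1-p)*0.052646] = 0.096675


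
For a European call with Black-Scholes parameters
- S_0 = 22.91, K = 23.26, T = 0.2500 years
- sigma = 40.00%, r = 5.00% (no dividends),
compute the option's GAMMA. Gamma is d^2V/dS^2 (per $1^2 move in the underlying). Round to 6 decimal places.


Answer: Gamma = 0.086741

Derivation:
d1 = 0.0866917469; d2 = -0.1133082531
phi(d1) = 0.3974459763; exp(-qT) = 1.0000000000; exp(-rT) = 0.9875778005
Gamma = exp(-qT) * phi(d1) / (S * sigma * sqrt(T)) = 1.0000000000 * 0.3974459763 / (22.9100 * 0.4000 * 0.5000000000) = 0.086741


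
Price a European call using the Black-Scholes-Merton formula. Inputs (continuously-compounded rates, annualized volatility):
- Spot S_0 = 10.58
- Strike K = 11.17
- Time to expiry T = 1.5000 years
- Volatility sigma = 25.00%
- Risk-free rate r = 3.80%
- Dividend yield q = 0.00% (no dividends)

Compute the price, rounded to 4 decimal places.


Answer: Price = 1.3001

Derivation:
d1 = (ln(S/K) + (r - q + 0.5*sigma^2) * T) / (sigma * sqrt(T)) = 0.16202171
d2 = d1 - sigma * sqrt(T) = -0.14416451
exp(-rT) = 0.94459407; exp(-qT) = 1.00000000
C = S_0 * exp(-qT) * N(d1) - K * exp(-rT) * N(d2)
N(d1) = 0.56435562; N(d2) = 0.44268528
C = 10.5800 * 1.00000000 * 0.56435562 - 11.1700 * 0.94459407 * 0.44268528 = 1.3001


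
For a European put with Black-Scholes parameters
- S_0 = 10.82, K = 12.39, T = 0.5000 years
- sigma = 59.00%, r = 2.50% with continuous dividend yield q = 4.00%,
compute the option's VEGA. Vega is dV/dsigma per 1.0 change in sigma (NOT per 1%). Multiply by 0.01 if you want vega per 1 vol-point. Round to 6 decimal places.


Answer: Vega = 2.965025

Derivation:
d1 = -0.1341547488; d2 = -0.5513477497
phi(d1) = 0.3953684036; exp(-qT) = 0.9801986733; exp(-rT) = 0.9875778005
Vega = S * exp(-qT) * phi(d1) * sqrt(T) = 10.8200 * 0.9801986733 * 0.3953684036 * 0.7071067812 = 2.965025


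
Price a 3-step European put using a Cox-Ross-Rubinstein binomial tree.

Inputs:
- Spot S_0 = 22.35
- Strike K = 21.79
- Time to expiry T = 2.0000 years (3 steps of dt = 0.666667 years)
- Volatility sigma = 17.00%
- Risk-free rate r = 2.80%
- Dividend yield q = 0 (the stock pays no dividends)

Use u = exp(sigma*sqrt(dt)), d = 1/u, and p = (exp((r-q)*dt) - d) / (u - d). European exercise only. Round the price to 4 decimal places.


dt = T/N = 0.666667
u = exp(sigma*sqrt(dt)) = 1.148899; d = 1/u = 0.870398
p = (exp((r-q)*dt) - d) / (u - d) = 0.533009
Discount per step: exp(-r*dt) = 0.981506
Stock lattice S(k, i) with i counting down-moves:
  k=0: S(0,0) = 22.3500
  k=1: S(1,0) = 25.6779; S(1,1) = 19.4534
  k=2: S(2,0) = 29.5013; S(2,1) = 22.3500; S(2,2) = 16.9322
  k=3: S(3,0) = 33.8941; S(3,1) = 25.6779; S(3,2) = 19.4534; S(3,3) = 14.7378
Terminal payoffs V(N, i) = max(K - S_T, 0):
  V(3,0) = 0.000000; V(3,1) = 0.000000; V(3,2) = 2.336599; V(3,3) = 7.052238
Backward induction: V(k, i) = exp(-r*dt) * [p * V(k+1, i) + (1-p) * V(k+1, i+1)].
  V(2,0) = exp(-r*dt) * [p*0.000000 + (1-p)*0.000000] = 0.000000
  V(2,1) = exp(-r*dt) * [p*0.000000 + (1-p)*2.336599] = 1.070990
  V(2,2) = exp(-r*dt) * [p*2.336599 + (1-p)*7.052238] = 4.454820
  V(1,0) = exp(-r*dt) * [p*0.000000 + (1-p)*1.070990] = 0.490893
  V(1,1) = exp(-r*dt) * [p*1.070990 + (1-p)*4.454820] = 2.602177
  V(0,0) = exp(-r*dt) * [p*0.490893 + (1-p)*2.602177] = 1.449530

Answer: Price = V(0,0) = 1.4495


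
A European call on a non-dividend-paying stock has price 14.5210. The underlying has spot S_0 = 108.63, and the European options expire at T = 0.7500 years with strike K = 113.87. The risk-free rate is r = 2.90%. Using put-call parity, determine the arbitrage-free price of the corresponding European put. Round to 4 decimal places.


Put-call parity: C - P = S_0 * exp(-qT) - K * exp(-rT).
S_0 * exp(-qT) = 108.6300 * 1.00000000 = 108.63000000
K * exp(-rT) = 113.8700 * 0.97848483 = 111.42006710
P = C - S*exp(-qT) + K*exp(-rT)
P = 14.5210 - 108.63000000 + 111.42006710 = 17.3111

Answer: Put price = 17.3111


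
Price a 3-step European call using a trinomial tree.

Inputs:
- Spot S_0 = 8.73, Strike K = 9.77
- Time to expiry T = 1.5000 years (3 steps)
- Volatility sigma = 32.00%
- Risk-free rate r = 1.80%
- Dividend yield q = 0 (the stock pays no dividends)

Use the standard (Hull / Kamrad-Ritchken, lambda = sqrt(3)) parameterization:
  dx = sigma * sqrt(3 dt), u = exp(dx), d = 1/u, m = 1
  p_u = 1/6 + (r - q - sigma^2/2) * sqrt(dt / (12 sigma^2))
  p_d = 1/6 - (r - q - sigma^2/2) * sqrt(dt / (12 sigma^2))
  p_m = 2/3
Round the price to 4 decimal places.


dt = T/N = 0.500000; dx = sigma*sqrt(3*dt) = 0.391918
u = exp(dx) = 1.479817; d = 1/u = 0.675759
p_u = 0.145489, p_m = 0.666667, p_d = 0.187845
Discount per step: exp(-r*dt) = 0.991040
Stock lattice S(k, j) with j the centered position index:
  k=0: S(0,+0) = 8.7300
  k=1: S(1,-1) = 5.8994; S(1,+0) = 8.7300; S(1,+1) = 12.9188
  k=2: S(2,-2) = 3.9866; S(2,-1) = 5.8994; S(2,+0) = 8.7300; S(2,+1) = 12.9188; S(2,+2) = 19.1175
  k=3: S(3,-3) = 2.6940; S(3,-2) = 3.9866; S(3,-1) = 5.8994; S(3,+0) = 8.7300; S(3,+1) = 12.9188; S(3,+2) = 19.1175; S(3,+3) = 28.2903
Terminal payoffs V(N, j) = max(S_T - K, 0):
  V(3,-3) = 0.000000; V(3,-2) = 0.000000; V(3,-1) = 0.000000; V(3,+0) = 0.000000; V(3,+1) = 3.148801; V(3,+2) = 9.347461; V(3,+3) = 18.520341
Backward induction: V(k, j) = exp(-r*dt) * [p_u * V(k+1, j+1) + p_m * V(k+1, j) + p_d * V(k+1, j-1)]
  V(2,-2) = exp(-r*dt) * [p_u*0.000000 + p_m*0.000000 + p_d*0.000000] = 0.000000
  V(2,-1) = exp(-r*dt) * [p_u*0.000000 + p_m*0.000000 + p_d*0.000000] = 0.000000
  V(2,+0) = exp(-r*dt) * [p_u*3.148801 + p_m*0.000000 + p_d*0.000000] = 0.454011
  V(2,+1) = exp(-r*dt) * [p_u*9.347461 + p_m*3.148801 + p_d*0.000000] = 3.428159
  V(2,+2) = exp(-r*dt) * [p_u*18.520341 + p_m*9.347461 + p_d*3.148801] = 9.432353
  V(1,-1) = exp(-r*dt) * [p_u*0.454011 + p_m*0.000000 + p_d*0.000000] = 0.065462
  V(1,+0) = exp(-r*dt) * [p_u*3.428159 + p_m*0.454011 + p_d*0.000000] = 0.794252
  V(1,+1) = exp(-r*dt) * [p_u*9.432353 + p_m*3.428159 + p_d*0.454011] = 3.709488
  V(0,+0) = exp(-r*dt) * [p_u*3.709488 + p_m*0.794252 + p_d*0.065462] = 1.071797

Answer: Price = V(0,0) = 1.0718
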